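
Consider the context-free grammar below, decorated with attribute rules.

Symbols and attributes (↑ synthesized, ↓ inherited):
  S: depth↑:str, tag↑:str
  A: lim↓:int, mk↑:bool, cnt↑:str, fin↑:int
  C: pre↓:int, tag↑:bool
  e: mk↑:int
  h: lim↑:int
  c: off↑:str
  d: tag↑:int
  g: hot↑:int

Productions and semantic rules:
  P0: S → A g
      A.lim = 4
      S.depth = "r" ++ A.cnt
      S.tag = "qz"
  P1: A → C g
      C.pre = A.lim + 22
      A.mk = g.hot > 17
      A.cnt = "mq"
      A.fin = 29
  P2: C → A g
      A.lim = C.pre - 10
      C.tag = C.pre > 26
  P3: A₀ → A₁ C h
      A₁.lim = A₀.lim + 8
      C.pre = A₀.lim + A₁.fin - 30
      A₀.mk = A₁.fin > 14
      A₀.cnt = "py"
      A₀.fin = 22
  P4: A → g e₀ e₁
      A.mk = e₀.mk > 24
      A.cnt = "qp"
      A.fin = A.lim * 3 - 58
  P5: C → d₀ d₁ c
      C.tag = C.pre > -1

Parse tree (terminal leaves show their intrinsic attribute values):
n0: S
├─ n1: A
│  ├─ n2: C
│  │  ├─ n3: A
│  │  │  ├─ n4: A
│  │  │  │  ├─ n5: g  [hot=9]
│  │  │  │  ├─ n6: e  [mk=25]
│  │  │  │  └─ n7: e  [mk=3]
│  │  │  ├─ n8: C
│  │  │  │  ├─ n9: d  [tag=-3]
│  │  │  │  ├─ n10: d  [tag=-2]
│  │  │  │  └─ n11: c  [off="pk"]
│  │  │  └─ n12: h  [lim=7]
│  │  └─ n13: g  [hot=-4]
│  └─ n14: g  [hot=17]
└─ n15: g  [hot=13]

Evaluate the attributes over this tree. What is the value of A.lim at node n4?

24

1. n1.lim = 4  [4]
2. n2.pre = 26  [A.lim + 22]
3. n3.lim = 16  [C.pre - 10]
4. n4.lim = 24  [A₀.lim + 8]
5. n5.hot = 9  [terminal]
6. n6.mk = 25  [terminal]
7. n7.mk = 3  [terminal]
8. n4.mk = true  [e₀.mk > 24]
9. n4.cnt = "qp"  ["qp"]
10. n4.fin = 14  [A.lim * 3 - 58]
11. n8.pre = 0  [A₀.lim + A₁.fin - 30]
12. n9.tag = -3  [terminal]
13. n10.tag = -2  [terminal]
14. n11.off = "pk"  [terminal]
15. n8.tag = true  [C.pre > -1]
16. n12.lim = 7  [terminal]
17. n3.mk = false  [A₁.fin > 14]
18. n3.cnt = "py"  ["py"]
19. n3.fin = 22  [22]
20. n13.hot = -4  [terminal]
21. n2.tag = false  [C.pre > 26]
22. n14.hot = 17  [terminal]
23. n1.mk = false  [g.hot > 17]
24. n1.cnt = "mq"  ["mq"]
25. n1.fin = 29  [29]
26. n15.hot = 13  [terminal]
27. n0.depth = "rmq"  ["r" ++ A.cnt]
28. n0.tag = "qz"  ["qz"]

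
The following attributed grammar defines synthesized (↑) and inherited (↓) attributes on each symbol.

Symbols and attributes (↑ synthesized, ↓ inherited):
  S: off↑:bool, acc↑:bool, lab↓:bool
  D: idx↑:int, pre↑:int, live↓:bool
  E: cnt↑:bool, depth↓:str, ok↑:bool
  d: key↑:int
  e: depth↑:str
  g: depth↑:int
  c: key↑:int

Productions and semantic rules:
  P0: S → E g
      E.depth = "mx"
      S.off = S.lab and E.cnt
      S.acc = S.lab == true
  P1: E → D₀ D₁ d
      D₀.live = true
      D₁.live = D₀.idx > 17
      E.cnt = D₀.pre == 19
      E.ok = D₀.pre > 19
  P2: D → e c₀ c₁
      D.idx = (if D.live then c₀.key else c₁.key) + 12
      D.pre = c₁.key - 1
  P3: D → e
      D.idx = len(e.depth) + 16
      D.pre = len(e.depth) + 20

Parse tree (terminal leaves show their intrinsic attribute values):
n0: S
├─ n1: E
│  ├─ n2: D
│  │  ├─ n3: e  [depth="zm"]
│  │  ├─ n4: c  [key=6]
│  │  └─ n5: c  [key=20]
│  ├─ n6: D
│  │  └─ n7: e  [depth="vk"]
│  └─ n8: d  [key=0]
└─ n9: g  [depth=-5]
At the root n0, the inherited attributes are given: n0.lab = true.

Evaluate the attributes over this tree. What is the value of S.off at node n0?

true

1. n0.lab = true  [given at root]
2. n1.depth = "mx"  ["mx"]
3. n2.live = true  [true]
4. n3.depth = "zm"  [terminal]
5. n4.key = 6  [terminal]
6. n5.key = 20  [terminal]
7. n2.idx = 18  [(if D.live then c₀.key else c₁.key) + 12]
8. n2.pre = 19  [c₁.key - 1]
9. n6.live = true  [D₀.idx > 17]
10. n7.depth = "vk"  [terminal]
11. n6.idx = 18  [len(e.depth) + 16]
12. n6.pre = 22  [len(e.depth) + 20]
13. n8.key = 0  [terminal]
14. n1.cnt = true  [D₀.pre == 19]
15. n1.ok = false  [D₀.pre > 19]
16. n9.depth = -5  [terminal]
17. n0.off = true  [S.lab and E.cnt]
18. n0.acc = true  [S.lab == true]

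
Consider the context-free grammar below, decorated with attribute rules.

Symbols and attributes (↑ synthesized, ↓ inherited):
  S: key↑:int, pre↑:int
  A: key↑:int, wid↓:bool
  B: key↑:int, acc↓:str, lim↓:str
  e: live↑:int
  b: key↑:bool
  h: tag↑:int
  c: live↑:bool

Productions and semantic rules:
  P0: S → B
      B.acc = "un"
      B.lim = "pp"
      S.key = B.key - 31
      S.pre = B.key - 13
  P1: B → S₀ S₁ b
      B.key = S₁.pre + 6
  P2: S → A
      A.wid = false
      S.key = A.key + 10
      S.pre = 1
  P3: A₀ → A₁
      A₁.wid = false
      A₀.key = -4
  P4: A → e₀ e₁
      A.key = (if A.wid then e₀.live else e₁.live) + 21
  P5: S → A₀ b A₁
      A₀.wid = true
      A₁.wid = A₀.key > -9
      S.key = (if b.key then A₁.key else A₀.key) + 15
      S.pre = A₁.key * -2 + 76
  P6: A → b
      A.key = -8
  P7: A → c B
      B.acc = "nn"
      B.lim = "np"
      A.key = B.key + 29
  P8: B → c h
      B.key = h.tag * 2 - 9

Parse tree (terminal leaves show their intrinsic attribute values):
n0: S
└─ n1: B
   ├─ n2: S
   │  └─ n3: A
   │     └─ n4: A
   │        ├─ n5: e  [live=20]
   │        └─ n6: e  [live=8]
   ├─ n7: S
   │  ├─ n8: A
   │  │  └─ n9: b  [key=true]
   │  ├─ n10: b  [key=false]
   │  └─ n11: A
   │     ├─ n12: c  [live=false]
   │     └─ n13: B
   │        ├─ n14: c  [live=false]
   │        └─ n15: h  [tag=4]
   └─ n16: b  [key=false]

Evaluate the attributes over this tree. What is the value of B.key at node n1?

1. n1.acc = "un"  ["un"]
2. n1.lim = "pp"  ["pp"]
3. n3.wid = false  [false]
4. n4.wid = false  [false]
5. n5.live = 20  [terminal]
6. n6.live = 8  [terminal]
7. n4.key = 29  [(if A.wid then e₀.live else e₁.live) + 21]
8. n3.key = -4  [-4]
9. n2.key = 6  [A.key + 10]
10. n2.pre = 1  [1]
11. n8.wid = true  [true]
12. n9.key = true  [terminal]
13. n8.key = -8  [-8]
14. n10.key = false  [terminal]
15. n11.wid = true  [A₀.key > -9]
16. n12.live = false  [terminal]
17. n13.acc = "nn"  ["nn"]
18. n13.lim = "np"  ["np"]
19. n14.live = false  [terminal]
20. n15.tag = 4  [terminal]
21. n13.key = -1  [h.tag * 2 - 9]
22. n11.key = 28  [B.key + 29]
23. n7.key = 7  [(if b.key then A₁.key else A₀.key) + 15]
24. n7.pre = 20  [A₁.key * -2 + 76]
25. n16.key = false  [terminal]
26. n1.key = 26  [S₁.pre + 6]
27. n0.key = -5  [B.key - 31]
28. n0.pre = 13  [B.key - 13]

26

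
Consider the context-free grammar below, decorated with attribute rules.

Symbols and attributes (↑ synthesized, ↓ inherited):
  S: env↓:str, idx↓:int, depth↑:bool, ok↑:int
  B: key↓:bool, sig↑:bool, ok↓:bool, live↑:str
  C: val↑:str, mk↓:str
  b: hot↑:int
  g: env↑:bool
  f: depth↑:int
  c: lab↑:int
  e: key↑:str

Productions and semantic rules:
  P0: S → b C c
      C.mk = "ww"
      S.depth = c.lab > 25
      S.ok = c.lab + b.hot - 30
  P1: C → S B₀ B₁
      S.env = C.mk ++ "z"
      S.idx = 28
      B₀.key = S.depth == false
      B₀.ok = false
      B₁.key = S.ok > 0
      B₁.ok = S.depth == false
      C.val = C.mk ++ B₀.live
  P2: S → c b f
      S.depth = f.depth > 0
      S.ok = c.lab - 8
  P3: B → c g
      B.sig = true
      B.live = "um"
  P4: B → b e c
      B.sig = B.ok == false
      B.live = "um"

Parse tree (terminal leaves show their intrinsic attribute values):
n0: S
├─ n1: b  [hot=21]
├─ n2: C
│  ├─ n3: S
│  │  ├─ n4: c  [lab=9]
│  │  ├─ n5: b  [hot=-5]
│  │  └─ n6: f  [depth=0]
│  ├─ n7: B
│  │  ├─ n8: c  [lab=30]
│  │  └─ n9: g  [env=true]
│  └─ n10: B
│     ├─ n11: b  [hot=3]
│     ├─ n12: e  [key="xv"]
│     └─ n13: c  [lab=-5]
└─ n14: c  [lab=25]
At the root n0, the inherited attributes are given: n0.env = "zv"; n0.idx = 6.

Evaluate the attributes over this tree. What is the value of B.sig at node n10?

1. n0.env = "zv"  [given at root]
2. n0.idx = 6  [given at root]
3. n1.hot = 21  [terminal]
4. n2.mk = "ww"  ["ww"]
5. n3.env = "wwz"  [C.mk ++ "z"]
6. n3.idx = 28  [28]
7. n4.lab = 9  [terminal]
8. n5.hot = -5  [terminal]
9. n6.depth = 0  [terminal]
10. n3.depth = false  [f.depth > 0]
11. n3.ok = 1  [c.lab - 8]
12. n7.key = true  [S.depth == false]
13. n7.ok = false  [false]
14. n8.lab = 30  [terminal]
15. n9.env = true  [terminal]
16. n7.sig = true  [true]
17. n7.live = "um"  ["um"]
18. n10.key = true  [S.ok > 0]
19. n10.ok = true  [S.depth == false]
20. n11.hot = 3  [terminal]
21. n12.key = "xv"  [terminal]
22. n13.lab = -5  [terminal]
23. n10.sig = false  [B.ok == false]
24. n10.live = "um"  ["um"]
25. n2.val = "wwum"  [C.mk ++ B₀.live]
26. n14.lab = 25  [terminal]
27. n0.depth = false  [c.lab > 25]
28. n0.ok = 16  [c.lab + b.hot - 30]

false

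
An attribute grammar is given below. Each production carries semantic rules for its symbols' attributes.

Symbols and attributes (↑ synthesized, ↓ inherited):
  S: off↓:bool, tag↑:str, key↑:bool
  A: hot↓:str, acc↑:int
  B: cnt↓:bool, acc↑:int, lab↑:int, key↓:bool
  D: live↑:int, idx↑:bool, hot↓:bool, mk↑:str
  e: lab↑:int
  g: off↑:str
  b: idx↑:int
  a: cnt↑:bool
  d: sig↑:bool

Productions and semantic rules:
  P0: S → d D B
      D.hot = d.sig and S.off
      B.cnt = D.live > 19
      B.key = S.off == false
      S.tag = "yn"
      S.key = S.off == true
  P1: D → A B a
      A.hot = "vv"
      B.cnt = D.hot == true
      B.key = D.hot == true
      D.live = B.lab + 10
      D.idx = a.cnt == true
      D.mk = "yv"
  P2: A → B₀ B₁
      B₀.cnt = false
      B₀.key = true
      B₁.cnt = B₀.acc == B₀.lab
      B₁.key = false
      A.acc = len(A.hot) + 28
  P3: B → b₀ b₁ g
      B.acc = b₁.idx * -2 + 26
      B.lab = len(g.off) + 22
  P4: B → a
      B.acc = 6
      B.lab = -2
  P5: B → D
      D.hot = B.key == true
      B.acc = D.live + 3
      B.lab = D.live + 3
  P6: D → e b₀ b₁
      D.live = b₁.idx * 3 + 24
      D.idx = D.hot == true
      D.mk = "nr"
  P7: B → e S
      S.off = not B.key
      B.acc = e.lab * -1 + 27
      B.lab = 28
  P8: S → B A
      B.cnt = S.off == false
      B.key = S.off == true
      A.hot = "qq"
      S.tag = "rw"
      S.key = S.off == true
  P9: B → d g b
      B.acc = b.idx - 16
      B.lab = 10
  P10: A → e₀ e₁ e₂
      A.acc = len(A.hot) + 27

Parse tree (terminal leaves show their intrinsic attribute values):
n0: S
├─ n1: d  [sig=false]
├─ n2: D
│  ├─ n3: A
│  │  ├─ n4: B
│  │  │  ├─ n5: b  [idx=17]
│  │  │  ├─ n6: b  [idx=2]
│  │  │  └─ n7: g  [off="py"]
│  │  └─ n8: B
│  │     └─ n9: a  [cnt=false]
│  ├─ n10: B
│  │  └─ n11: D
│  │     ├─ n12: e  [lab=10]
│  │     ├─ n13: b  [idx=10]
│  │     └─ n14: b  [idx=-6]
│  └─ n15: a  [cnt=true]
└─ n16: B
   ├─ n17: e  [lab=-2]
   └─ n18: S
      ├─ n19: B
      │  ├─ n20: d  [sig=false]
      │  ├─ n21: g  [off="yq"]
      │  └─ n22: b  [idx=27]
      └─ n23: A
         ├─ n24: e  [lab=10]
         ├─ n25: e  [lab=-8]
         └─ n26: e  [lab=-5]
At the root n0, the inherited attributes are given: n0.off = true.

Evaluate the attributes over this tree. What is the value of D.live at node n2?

19

1. n0.off = true  [given at root]
2. n1.sig = false  [terminal]
3. n2.hot = false  [d.sig and S.off]
4. n3.hot = "vv"  ["vv"]
5. n4.cnt = false  [false]
6. n4.key = true  [true]
7. n5.idx = 17  [terminal]
8. n6.idx = 2  [terminal]
9. n7.off = "py"  [terminal]
10. n4.acc = 22  [b₁.idx * -2 + 26]
11. n4.lab = 24  [len(g.off) + 22]
12. n8.cnt = false  [B₀.acc == B₀.lab]
13. n8.key = false  [false]
14. n9.cnt = false  [terminal]
15. n8.acc = 6  [6]
16. n8.lab = -2  [-2]
17. n3.acc = 30  [len(A.hot) + 28]
18. n10.cnt = false  [D.hot == true]
19. n10.key = false  [D.hot == true]
20. n11.hot = false  [B.key == true]
21. n12.lab = 10  [terminal]
22. n13.idx = 10  [terminal]
23. n14.idx = -6  [terminal]
24. n11.live = 6  [b₁.idx * 3 + 24]
25. n11.idx = false  [D.hot == true]
26. n11.mk = "nr"  ["nr"]
27. n10.acc = 9  [D.live + 3]
28. n10.lab = 9  [D.live + 3]
29. n15.cnt = true  [terminal]
30. n2.live = 19  [B.lab + 10]
31. n2.idx = true  [a.cnt == true]
32. n2.mk = "yv"  ["yv"]
33. n16.cnt = false  [D.live > 19]
34. n16.key = false  [S.off == false]
35. n17.lab = -2  [terminal]
36. n18.off = true  [not B.key]
37. n19.cnt = false  [S.off == false]
38. n19.key = true  [S.off == true]
39. n20.sig = false  [terminal]
40. n21.off = "yq"  [terminal]
41. n22.idx = 27  [terminal]
42. n19.acc = 11  [b.idx - 16]
43. n19.lab = 10  [10]
44. n23.hot = "qq"  ["qq"]
45. n24.lab = 10  [terminal]
46. n25.lab = -8  [terminal]
47. n26.lab = -5  [terminal]
48. n23.acc = 29  [len(A.hot) + 27]
49. n18.tag = "rw"  ["rw"]
50. n18.key = true  [S.off == true]
51. n16.acc = 29  [e.lab * -1 + 27]
52. n16.lab = 28  [28]
53. n0.tag = "yn"  ["yn"]
54. n0.key = true  [S.off == true]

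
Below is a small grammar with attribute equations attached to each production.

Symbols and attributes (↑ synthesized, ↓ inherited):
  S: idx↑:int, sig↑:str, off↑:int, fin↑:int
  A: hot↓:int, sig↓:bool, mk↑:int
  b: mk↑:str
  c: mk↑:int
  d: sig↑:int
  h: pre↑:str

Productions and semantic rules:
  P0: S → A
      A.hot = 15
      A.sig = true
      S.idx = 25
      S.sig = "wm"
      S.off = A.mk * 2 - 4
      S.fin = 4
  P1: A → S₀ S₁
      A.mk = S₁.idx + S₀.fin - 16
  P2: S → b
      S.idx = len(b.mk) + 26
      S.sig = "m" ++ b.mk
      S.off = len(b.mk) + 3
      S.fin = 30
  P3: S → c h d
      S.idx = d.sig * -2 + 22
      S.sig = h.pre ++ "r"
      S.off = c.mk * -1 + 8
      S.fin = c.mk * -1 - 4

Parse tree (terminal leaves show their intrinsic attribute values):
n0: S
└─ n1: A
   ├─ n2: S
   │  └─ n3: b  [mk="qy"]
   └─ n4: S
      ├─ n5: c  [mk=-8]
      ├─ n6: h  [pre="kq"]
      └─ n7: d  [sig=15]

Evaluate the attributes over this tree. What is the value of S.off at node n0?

8

1. n1.hot = 15  [15]
2. n1.sig = true  [true]
3. n3.mk = "qy"  [terminal]
4. n2.idx = 28  [len(b.mk) + 26]
5. n2.sig = "mqy"  ["m" ++ b.mk]
6. n2.off = 5  [len(b.mk) + 3]
7. n2.fin = 30  [30]
8. n5.mk = -8  [terminal]
9. n6.pre = "kq"  [terminal]
10. n7.sig = 15  [terminal]
11. n4.idx = -8  [d.sig * -2 + 22]
12. n4.sig = "kqr"  [h.pre ++ "r"]
13. n4.off = 16  [c.mk * -1 + 8]
14. n4.fin = 4  [c.mk * -1 - 4]
15. n1.mk = 6  [S₁.idx + S₀.fin - 16]
16. n0.idx = 25  [25]
17. n0.sig = "wm"  ["wm"]
18. n0.off = 8  [A.mk * 2 - 4]
19. n0.fin = 4  [4]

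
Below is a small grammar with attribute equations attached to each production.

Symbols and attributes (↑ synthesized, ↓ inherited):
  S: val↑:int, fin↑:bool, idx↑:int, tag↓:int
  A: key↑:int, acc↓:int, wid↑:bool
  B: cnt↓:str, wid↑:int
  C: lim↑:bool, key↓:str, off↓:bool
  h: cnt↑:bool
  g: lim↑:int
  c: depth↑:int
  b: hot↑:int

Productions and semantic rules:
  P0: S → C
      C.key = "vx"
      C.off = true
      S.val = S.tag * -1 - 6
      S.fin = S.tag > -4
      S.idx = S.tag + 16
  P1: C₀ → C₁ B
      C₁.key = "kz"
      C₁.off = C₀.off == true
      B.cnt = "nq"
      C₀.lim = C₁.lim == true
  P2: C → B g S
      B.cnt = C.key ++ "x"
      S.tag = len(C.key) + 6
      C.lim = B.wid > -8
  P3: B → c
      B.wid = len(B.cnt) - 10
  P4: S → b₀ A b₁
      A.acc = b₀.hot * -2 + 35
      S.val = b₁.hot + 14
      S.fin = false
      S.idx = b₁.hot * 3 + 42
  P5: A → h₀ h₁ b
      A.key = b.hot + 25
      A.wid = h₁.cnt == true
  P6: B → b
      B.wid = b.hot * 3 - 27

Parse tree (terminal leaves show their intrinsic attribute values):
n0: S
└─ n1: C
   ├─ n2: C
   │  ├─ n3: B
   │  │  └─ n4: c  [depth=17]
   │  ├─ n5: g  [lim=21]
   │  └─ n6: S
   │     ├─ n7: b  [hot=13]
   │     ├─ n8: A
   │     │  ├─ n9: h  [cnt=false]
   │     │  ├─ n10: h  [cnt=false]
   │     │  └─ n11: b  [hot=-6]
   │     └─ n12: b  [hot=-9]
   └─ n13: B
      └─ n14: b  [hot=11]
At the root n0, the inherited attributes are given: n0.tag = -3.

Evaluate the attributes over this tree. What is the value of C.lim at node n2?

true

1. n0.tag = -3  [given at root]
2. n1.key = "vx"  ["vx"]
3. n1.off = true  [true]
4. n2.key = "kz"  ["kz"]
5. n2.off = true  [C₀.off == true]
6. n3.cnt = "kzx"  [C.key ++ "x"]
7. n4.depth = 17  [terminal]
8. n3.wid = -7  [len(B.cnt) - 10]
9. n5.lim = 21  [terminal]
10. n6.tag = 8  [len(C.key) + 6]
11. n7.hot = 13  [terminal]
12. n8.acc = 9  [b₀.hot * -2 + 35]
13. n9.cnt = false  [terminal]
14. n10.cnt = false  [terminal]
15. n11.hot = -6  [terminal]
16. n8.key = 19  [b.hot + 25]
17. n8.wid = false  [h₁.cnt == true]
18. n12.hot = -9  [terminal]
19. n6.val = 5  [b₁.hot + 14]
20. n6.fin = false  [false]
21. n6.idx = 15  [b₁.hot * 3 + 42]
22. n2.lim = true  [B.wid > -8]
23. n13.cnt = "nq"  ["nq"]
24. n14.hot = 11  [terminal]
25. n13.wid = 6  [b.hot * 3 - 27]
26. n1.lim = true  [C₁.lim == true]
27. n0.val = -3  [S.tag * -1 - 6]
28. n0.fin = true  [S.tag > -4]
29. n0.idx = 13  [S.tag + 16]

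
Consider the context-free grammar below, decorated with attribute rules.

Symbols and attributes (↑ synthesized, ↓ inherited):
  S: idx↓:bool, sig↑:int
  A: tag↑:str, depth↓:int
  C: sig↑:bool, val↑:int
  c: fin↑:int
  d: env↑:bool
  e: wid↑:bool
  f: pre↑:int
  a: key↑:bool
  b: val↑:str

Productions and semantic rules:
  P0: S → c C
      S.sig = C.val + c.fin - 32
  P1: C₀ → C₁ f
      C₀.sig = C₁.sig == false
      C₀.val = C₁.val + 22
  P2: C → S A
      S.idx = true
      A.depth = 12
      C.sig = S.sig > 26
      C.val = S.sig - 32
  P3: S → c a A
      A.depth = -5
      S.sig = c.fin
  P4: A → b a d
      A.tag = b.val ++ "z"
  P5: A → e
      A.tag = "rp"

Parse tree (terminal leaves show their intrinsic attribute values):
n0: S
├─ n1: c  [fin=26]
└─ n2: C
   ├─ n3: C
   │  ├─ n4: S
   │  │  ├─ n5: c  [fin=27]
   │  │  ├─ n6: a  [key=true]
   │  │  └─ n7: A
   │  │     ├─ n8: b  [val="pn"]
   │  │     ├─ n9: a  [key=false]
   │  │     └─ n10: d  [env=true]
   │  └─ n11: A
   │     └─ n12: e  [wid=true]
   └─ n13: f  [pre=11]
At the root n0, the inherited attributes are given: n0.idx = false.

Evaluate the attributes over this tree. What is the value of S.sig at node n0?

1. n0.idx = false  [given at root]
2. n1.fin = 26  [terminal]
3. n4.idx = true  [true]
4. n5.fin = 27  [terminal]
5. n6.key = true  [terminal]
6. n7.depth = -5  [-5]
7. n8.val = "pn"  [terminal]
8. n9.key = false  [terminal]
9. n10.env = true  [terminal]
10. n7.tag = "pnz"  [b.val ++ "z"]
11. n4.sig = 27  [c.fin]
12. n11.depth = 12  [12]
13. n12.wid = true  [terminal]
14. n11.tag = "rp"  ["rp"]
15. n3.sig = true  [S.sig > 26]
16. n3.val = -5  [S.sig - 32]
17. n13.pre = 11  [terminal]
18. n2.sig = false  [C₁.sig == false]
19. n2.val = 17  [C₁.val + 22]
20. n0.sig = 11  [C.val + c.fin - 32]

11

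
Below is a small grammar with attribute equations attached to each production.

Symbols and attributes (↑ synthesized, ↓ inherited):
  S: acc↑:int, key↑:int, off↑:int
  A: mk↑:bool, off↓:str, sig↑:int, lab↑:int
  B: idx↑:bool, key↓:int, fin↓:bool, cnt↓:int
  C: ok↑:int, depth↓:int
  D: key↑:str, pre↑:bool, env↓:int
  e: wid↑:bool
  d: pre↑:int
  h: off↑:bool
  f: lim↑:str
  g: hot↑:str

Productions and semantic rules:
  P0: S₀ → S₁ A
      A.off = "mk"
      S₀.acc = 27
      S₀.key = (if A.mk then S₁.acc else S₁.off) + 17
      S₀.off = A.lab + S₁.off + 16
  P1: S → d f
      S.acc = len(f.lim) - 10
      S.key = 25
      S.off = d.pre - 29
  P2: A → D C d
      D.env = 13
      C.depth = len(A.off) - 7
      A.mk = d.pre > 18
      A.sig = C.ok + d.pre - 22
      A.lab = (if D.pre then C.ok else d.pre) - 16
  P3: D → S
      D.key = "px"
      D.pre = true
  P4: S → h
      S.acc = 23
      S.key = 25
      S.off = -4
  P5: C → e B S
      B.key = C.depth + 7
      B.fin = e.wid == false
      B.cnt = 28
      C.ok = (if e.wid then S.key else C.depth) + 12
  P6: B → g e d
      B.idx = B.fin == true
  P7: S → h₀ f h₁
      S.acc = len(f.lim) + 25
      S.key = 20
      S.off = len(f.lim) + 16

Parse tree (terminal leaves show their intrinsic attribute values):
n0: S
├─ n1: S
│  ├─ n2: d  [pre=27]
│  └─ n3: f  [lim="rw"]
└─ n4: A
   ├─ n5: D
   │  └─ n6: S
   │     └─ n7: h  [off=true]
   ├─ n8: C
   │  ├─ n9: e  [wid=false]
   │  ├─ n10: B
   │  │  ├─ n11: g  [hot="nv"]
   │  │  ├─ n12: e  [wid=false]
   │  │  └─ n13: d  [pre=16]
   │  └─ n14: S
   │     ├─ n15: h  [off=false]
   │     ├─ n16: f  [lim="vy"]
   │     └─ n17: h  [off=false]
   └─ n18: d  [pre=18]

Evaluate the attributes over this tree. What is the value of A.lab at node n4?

1. n2.pre = 27  [terminal]
2. n3.lim = "rw"  [terminal]
3. n1.acc = -8  [len(f.lim) - 10]
4. n1.key = 25  [25]
5. n1.off = -2  [d.pre - 29]
6. n4.off = "mk"  ["mk"]
7. n5.env = 13  [13]
8. n7.off = true  [terminal]
9. n6.acc = 23  [23]
10. n6.key = 25  [25]
11. n6.off = -4  [-4]
12. n5.key = "px"  ["px"]
13. n5.pre = true  [true]
14. n8.depth = -5  [len(A.off) - 7]
15. n9.wid = false  [terminal]
16. n10.key = 2  [C.depth + 7]
17. n10.fin = true  [e.wid == false]
18. n10.cnt = 28  [28]
19. n11.hot = "nv"  [terminal]
20. n12.wid = false  [terminal]
21. n13.pre = 16  [terminal]
22. n10.idx = true  [B.fin == true]
23. n15.off = false  [terminal]
24. n16.lim = "vy"  [terminal]
25. n17.off = false  [terminal]
26. n14.acc = 27  [len(f.lim) + 25]
27. n14.key = 20  [20]
28. n14.off = 18  [len(f.lim) + 16]
29. n8.ok = 7  [(if e.wid then S.key else C.depth) + 12]
30. n18.pre = 18  [terminal]
31. n4.mk = false  [d.pre > 18]
32. n4.sig = 3  [C.ok + d.pre - 22]
33. n4.lab = -9  [(if D.pre then C.ok else d.pre) - 16]
34. n0.acc = 27  [27]
35. n0.key = 15  [(if A.mk then S₁.acc else S₁.off) + 17]
36. n0.off = 5  [A.lab + S₁.off + 16]

-9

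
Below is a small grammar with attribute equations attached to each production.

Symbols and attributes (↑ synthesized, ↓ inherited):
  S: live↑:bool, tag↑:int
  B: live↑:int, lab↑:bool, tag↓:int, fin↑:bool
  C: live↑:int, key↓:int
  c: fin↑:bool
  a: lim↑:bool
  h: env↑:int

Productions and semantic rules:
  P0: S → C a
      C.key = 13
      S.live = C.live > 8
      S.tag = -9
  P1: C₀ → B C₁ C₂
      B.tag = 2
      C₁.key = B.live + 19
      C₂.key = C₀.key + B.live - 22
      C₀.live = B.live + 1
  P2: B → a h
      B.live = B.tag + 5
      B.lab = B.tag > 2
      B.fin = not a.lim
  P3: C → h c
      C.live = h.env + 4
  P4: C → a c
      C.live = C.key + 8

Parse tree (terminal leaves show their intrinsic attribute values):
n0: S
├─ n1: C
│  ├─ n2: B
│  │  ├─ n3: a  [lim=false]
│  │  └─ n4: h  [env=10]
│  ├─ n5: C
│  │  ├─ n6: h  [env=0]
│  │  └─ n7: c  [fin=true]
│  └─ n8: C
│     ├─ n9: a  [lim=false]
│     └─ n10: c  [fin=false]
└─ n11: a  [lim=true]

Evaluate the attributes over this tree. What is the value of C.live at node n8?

1. n1.key = 13  [13]
2. n2.tag = 2  [2]
3. n3.lim = false  [terminal]
4. n4.env = 10  [terminal]
5. n2.live = 7  [B.tag + 5]
6. n2.lab = false  [B.tag > 2]
7. n2.fin = true  [not a.lim]
8. n5.key = 26  [B.live + 19]
9. n6.env = 0  [terminal]
10. n7.fin = true  [terminal]
11. n5.live = 4  [h.env + 4]
12. n8.key = -2  [C₀.key + B.live - 22]
13. n9.lim = false  [terminal]
14. n10.fin = false  [terminal]
15. n8.live = 6  [C.key + 8]
16. n1.live = 8  [B.live + 1]
17. n11.lim = true  [terminal]
18. n0.live = false  [C.live > 8]
19. n0.tag = -9  [-9]

6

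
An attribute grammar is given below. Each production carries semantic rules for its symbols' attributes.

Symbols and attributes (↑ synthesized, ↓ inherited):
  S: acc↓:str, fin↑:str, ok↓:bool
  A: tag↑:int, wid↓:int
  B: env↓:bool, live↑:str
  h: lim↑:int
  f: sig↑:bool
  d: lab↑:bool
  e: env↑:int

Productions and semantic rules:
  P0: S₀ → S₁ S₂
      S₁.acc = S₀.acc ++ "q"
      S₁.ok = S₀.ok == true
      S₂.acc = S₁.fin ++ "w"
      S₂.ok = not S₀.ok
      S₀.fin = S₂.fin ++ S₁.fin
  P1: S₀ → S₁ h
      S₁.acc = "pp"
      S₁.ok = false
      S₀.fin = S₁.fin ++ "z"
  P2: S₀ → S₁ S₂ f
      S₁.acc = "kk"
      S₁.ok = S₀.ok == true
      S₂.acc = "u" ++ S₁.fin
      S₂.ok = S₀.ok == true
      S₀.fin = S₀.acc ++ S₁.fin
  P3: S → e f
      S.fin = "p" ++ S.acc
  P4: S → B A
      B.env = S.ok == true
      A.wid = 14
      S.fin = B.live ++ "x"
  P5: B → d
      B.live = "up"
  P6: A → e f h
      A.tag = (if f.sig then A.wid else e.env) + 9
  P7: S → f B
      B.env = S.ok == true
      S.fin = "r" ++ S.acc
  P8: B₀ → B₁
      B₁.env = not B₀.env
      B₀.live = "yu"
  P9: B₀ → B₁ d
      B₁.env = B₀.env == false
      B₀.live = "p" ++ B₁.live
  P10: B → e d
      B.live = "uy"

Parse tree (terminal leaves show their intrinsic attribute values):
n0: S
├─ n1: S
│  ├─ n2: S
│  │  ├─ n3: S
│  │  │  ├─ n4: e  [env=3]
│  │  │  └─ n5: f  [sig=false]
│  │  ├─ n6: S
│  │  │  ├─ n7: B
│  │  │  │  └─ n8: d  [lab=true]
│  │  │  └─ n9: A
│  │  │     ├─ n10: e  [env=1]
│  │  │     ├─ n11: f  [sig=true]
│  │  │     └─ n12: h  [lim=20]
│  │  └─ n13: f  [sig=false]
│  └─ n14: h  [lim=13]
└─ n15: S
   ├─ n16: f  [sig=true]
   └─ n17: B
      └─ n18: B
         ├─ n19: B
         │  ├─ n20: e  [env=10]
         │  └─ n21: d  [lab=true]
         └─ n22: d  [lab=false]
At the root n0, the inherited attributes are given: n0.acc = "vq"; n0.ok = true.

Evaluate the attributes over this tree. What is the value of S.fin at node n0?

1. n0.acc = "vq"  [given at root]
2. n0.ok = true  [given at root]
3. n1.acc = "vqq"  [S₀.acc ++ "q"]
4. n1.ok = true  [S₀.ok == true]
5. n2.acc = "pp"  ["pp"]
6. n2.ok = false  [false]
7. n3.acc = "kk"  ["kk"]
8. n3.ok = false  [S₀.ok == true]
9. n4.env = 3  [terminal]
10. n5.sig = false  [terminal]
11. n3.fin = "pkk"  ["p" ++ S.acc]
12. n6.acc = "upkk"  ["u" ++ S₁.fin]
13. n6.ok = false  [S₀.ok == true]
14. n7.env = false  [S.ok == true]
15. n8.lab = true  [terminal]
16. n7.live = "up"  ["up"]
17. n9.wid = 14  [14]
18. n10.env = 1  [terminal]
19. n11.sig = true  [terminal]
20. n12.lim = 20  [terminal]
21. n9.tag = 23  [(if f.sig then A.wid else e.env) + 9]
22. n6.fin = "upx"  [B.live ++ "x"]
23. n13.sig = false  [terminal]
24. n2.fin = "pppkk"  [S₀.acc ++ S₁.fin]
25. n14.lim = 13  [terminal]
26. n1.fin = "pppkkz"  [S₁.fin ++ "z"]
27. n15.acc = "pppkkzw"  [S₁.fin ++ "w"]
28. n15.ok = false  [not S₀.ok]
29. n16.sig = true  [terminal]
30. n17.env = false  [S.ok == true]
31. n18.env = true  [not B₀.env]
32. n19.env = false  [B₀.env == false]
33. n20.env = 10  [terminal]
34. n21.lab = true  [terminal]
35. n19.live = "uy"  ["uy"]
36. n22.lab = false  [terminal]
37. n18.live = "puy"  ["p" ++ B₁.live]
38. n17.live = "yu"  ["yu"]
39. n15.fin = "rpppkkzw"  ["r" ++ S.acc]
40. n0.fin = "rpppkkzwpppkkz"  [S₂.fin ++ S₁.fin]

"rpppkkzwpppkkz"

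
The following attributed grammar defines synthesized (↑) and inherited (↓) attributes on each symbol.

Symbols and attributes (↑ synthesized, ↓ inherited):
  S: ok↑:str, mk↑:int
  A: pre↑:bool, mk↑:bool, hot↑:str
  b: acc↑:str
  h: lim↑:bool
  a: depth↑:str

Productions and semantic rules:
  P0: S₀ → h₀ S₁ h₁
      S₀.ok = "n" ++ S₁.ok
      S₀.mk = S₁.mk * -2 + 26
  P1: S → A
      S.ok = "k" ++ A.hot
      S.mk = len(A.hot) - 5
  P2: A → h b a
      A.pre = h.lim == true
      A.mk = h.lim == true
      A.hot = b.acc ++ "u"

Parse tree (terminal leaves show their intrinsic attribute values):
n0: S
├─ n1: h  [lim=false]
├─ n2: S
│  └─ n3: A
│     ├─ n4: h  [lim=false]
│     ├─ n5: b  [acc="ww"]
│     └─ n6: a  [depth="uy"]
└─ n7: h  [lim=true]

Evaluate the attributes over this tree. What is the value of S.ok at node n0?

"nkwwu"

1. n1.lim = false  [terminal]
2. n4.lim = false  [terminal]
3. n5.acc = "ww"  [terminal]
4. n6.depth = "uy"  [terminal]
5. n3.pre = false  [h.lim == true]
6. n3.mk = false  [h.lim == true]
7. n3.hot = "wwu"  [b.acc ++ "u"]
8. n2.ok = "kwwu"  ["k" ++ A.hot]
9. n2.mk = -2  [len(A.hot) - 5]
10. n7.lim = true  [terminal]
11. n0.ok = "nkwwu"  ["n" ++ S₁.ok]
12. n0.mk = 30  [S₁.mk * -2 + 26]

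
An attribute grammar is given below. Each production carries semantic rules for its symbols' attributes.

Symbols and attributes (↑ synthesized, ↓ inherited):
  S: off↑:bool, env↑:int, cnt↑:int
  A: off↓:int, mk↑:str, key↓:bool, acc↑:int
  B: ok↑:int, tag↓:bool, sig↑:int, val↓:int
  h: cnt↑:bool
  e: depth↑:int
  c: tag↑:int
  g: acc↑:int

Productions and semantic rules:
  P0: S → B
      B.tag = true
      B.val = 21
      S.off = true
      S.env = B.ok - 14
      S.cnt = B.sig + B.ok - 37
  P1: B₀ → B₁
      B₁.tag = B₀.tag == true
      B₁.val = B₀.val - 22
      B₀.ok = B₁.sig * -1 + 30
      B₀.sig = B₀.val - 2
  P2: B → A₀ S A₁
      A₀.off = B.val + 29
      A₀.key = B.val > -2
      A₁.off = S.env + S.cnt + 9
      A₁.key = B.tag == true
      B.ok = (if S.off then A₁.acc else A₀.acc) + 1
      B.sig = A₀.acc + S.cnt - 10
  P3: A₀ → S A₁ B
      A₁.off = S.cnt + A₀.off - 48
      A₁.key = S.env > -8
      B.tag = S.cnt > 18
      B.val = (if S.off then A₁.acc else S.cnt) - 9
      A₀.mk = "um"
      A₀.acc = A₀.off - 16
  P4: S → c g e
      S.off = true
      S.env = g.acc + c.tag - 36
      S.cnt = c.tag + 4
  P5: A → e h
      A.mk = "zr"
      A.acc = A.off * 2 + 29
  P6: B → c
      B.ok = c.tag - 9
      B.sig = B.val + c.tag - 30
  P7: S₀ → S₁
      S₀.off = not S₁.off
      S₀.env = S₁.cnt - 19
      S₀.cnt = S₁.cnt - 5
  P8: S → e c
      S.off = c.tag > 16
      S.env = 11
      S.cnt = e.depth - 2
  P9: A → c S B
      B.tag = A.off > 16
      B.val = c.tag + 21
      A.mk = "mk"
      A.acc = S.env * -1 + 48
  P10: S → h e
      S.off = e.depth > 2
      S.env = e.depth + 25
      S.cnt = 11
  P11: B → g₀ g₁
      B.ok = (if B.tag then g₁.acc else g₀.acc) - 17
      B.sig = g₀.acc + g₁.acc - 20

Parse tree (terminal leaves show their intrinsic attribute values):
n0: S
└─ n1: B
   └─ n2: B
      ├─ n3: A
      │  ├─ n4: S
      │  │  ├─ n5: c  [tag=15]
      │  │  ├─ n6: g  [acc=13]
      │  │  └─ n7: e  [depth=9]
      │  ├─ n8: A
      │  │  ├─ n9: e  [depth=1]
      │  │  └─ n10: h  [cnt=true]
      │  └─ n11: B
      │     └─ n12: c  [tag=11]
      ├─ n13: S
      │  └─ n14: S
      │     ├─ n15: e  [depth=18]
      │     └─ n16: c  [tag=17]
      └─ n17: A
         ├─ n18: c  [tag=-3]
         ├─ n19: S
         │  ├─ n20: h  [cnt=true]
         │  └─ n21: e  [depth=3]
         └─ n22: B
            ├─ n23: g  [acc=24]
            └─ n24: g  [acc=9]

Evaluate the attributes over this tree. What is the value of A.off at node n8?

1. n1.tag = true  [true]
2. n1.val = 21  [21]
3. n2.tag = true  [B₀.tag == true]
4. n2.val = -1  [B₀.val - 22]
5. n3.off = 28  [B.val + 29]
6. n3.key = true  [B.val > -2]
7. n5.tag = 15  [terminal]
8. n6.acc = 13  [terminal]
9. n7.depth = 9  [terminal]
10. n4.off = true  [true]
11. n4.env = -8  [g.acc + c.tag - 36]
12. n4.cnt = 19  [c.tag + 4]
13. n8.off = -1  [S.cnt + A₀.off - 48]
14. n8.key = false  [S.env > -8]
15. n9.depth = 1  [terminal]
16. n10.cnt = true  [terminal]
17. n8.mk = "zr"  ["zr"]
18. n8.acc = 27  [A.off * 2 + 29]
19. n11.tag = true  [S.cnt > 18]
20. n11.val = 18  [(if S.off then A₁.acc else S.cnt) - 9]
21. n12.tag = 11  [terminal]
22. n11.ok = 2  [c.tag - 9]
23. n11.sig = -1  [B.val + c.tag - 30]
24. n3.mk = "um"  ["um"]
25. n3.acc = 12  [A₀.off - 16]
26. n15.depth = 18  [terminal]
27. n16.tag = 17  [terminal]
28. n14.off = true  [c.tag > 16]
29. n14.env = 11  [11]
30. n14.cnt = 16  [e.depth - 2]
31. n13.off = false  [not S₁.off]
32. n13.env = -3  [S₁.cnt - 19]
33. n13.cnt = 11  [S₁.cnt - 5]
34. n17.off = 17  [S.env + S.cnt + 9]
35. n17.key = true  [B.tag == true]
36. n18.tag = -3  [terminal]
37. n20.cnt = true  [terminal]
38. n21.depth = 3  [terminal]
39. n19.off = true  [e.depth > 2]
40. n19.env = 28  [e.depth + 25]
41. n19.cnt = 11  [11]
42. n22.tag = true  [A.off > 16]
43. n22.val = 18  [c.tag + 21]
44. n23.acc = 24  [terminal]
45. n24.acc = 9  [terminal]
46. n22.ok = -8  [(if B.tag then g₁.acc else g₀.acc) - 17]
47. n22.sig = 13  [g₀.acc + g₁.acc - 20]
48. n17.mk = "mk"  ["mk"]
49. n17.acc = 20  [S.env * -1 + 48]
50. n2.ok = 13  [(if S.off then A₁.acc else A₀.acc) + 1]
51. n2.sig = 13  [A₀.acc + S.cnt - 10]
52. n1.ok = 17  [B₁.sig * -1 + 30]
53. n1.sig = 19  [B₀.val - 2]
54. n0.off = true  [true]
55. n0.env = 3  [B.ok - 14]
56. n0.cnt = -1  [B.sig + B.ok - 37]

-1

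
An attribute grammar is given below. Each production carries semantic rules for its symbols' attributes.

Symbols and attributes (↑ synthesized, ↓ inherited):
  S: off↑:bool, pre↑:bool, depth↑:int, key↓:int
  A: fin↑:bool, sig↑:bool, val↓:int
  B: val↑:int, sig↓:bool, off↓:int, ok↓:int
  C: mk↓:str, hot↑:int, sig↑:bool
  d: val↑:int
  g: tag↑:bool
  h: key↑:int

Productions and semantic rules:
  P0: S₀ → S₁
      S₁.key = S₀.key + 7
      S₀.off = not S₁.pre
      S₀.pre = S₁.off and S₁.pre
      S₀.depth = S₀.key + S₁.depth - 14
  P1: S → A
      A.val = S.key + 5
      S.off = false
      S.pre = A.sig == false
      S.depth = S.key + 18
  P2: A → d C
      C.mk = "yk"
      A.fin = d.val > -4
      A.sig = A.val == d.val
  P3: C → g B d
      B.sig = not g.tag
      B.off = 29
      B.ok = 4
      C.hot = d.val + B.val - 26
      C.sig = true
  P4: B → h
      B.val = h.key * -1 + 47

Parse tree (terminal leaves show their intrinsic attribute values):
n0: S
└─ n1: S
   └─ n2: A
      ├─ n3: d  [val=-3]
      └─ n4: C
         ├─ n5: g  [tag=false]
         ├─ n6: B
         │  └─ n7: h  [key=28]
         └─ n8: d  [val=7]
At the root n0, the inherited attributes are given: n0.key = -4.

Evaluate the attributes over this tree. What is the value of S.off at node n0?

1. n0.key = -4  [given at root]
2. n1.key = 3  [S₀.key + 7]
3. n2.val = 8  [S.key + 5]
4. n3.val = -3  [terminal]
5. n4.mk = "yk"  ["yk"]
6. n5.tag = false  [terminal]
7. n6.sig = true  [not g.tag]
8. n6.off = 29  [29]
9. n6.ok = 4  [4]
10. n7.key = 28  [terminal]
11. n6.val = 19  [h.key * -1 + 47]
12. n8.val = 7  [terminal]
13. n4.hot = 0  [d.val + B.val - 26]
14. n4.sig = true  [true]
15. n2.fin = true  [d.val > -4]
16. n2.sig = false  [A.val == d.val]
17. n1.off = false  [false]
18. n1.pre = true  [A.sig == false]
19. n1.depth = 21  [S.key + 18]
20. n0.off = false  [not S₁.pre]
21. n0.pre = false  [S₁.off and S₁.pre]
22. n0.depth = 3  [S₀.key + S₁.depth - 14]

false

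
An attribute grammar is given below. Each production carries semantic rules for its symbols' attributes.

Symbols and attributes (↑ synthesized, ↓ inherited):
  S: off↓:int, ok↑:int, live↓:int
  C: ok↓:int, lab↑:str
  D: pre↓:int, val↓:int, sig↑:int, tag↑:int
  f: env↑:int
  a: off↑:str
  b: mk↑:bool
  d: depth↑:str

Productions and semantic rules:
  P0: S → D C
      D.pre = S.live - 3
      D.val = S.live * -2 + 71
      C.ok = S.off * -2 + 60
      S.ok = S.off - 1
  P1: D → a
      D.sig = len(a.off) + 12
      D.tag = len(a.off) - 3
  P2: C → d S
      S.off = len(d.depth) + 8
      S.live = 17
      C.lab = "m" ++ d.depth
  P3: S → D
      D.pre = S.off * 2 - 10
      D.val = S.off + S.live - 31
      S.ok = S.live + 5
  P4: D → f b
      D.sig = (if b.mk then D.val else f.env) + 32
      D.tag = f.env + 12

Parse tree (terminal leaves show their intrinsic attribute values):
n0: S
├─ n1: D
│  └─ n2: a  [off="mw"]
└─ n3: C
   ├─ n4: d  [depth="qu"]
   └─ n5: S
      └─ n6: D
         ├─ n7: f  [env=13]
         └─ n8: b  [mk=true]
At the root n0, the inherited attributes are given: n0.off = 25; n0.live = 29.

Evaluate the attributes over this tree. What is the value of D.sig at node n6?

1. n0.off = 25  [given at root]
2. n0.live = 29  [given at root]
3. n1.pre = 26  [S.live - 3]
4. n1.val = 13  [S.live * -2 + 71]
5. n2.off = "mw"  [terminal]
6. n1.sig = 14  [len(a.off) + 12]
7. n1.tag = -1  [len(a.off) - 3]
8. n3.ok = 10  [S.off * -2 + 60]
9. n4.depth = "qu"  [terminal]
10. n5.off = 10  [len(d.depth) + 8]
11. n5.live = 17  [17]
12. n6.pre = 10  [S.off * 2 - 10]
13. n6.val = -4  [S.off + S.live - 31]
14. n7.env = 13  [terminal]
15. n8.mk = true  [terminal]
16. n6.sig = 28  [(if b.mk then D.val else f.env) + 32]
17. n6.tag = 25  [f.env + 12]
18. n5.ok = 22  [S.live + 5]
19. n3.lab = "mqu"  ["m" ++ d.depth]
20. n0.ok = 24  [S.off - 1]

28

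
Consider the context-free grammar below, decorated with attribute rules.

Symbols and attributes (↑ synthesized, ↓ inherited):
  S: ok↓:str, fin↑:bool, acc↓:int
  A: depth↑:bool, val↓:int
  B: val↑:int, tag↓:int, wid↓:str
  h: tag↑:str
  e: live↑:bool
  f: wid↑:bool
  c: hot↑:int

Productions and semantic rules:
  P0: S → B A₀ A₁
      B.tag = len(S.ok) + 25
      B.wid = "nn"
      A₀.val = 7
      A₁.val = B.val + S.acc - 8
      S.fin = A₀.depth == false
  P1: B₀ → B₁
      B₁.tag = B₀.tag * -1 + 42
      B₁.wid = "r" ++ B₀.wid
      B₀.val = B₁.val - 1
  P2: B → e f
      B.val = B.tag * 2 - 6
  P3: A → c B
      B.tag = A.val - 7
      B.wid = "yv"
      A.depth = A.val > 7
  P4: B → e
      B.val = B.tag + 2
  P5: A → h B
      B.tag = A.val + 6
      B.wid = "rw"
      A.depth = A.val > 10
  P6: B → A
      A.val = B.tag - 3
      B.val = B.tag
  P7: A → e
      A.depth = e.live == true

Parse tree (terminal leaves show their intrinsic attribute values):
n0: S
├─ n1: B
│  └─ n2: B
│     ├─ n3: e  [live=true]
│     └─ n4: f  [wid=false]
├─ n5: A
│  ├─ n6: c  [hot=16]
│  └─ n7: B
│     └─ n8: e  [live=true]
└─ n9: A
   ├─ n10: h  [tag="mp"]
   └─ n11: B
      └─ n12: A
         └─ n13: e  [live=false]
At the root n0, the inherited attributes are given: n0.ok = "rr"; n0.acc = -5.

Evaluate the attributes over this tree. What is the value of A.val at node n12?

13

1. n0.ok = "rr"  [given at root]
2. n0.acc = -5  [given at root]
3. n1.tag = 27  [len(S.ok) + 25]
4. n1.wid = "nn"  ["nn"]
5. n2.tag = 15  [B₀.tag * -1 + 42]
6. n2.wid = "rnn"  ["r" ++ B₀.wid]
7. n3.live = true  [terminal]
8. n4.wid = false  [terminal]
9. n2.val = 24  [B.tag * 2 - 6]
10. n1.val = 23  [B₁.val - 1]
11. n5.val = 7  [7]
12. n6.hot = 16  [terminal]
13. n7.tag = 0  [A.val - 7]
14. n7.wid = "yv"  ["yv"]
15. n8.live = true  [terminal]
16. n7.val = 2  [B.tag + 2]
17. n5.depth = false  [A.val > 7]
18. n9.val = 10  [B.val + S.acc - 8]
19. n10.tag = "mp"  [terminal]
20. n11.tag = 16  [A.val + 6]
21. n11.wid = "rw"  ["rw"]
22. n12.val = 13  [B.tag - 3]
23. n13.live = false  [terminal]
24. n12.depth = false  [e.live == true]
25. n11.val = 16  [B.tag]
26. n9.depth = false  [A.val > 10]
27. n0.fin = true  [A₀.depth == false]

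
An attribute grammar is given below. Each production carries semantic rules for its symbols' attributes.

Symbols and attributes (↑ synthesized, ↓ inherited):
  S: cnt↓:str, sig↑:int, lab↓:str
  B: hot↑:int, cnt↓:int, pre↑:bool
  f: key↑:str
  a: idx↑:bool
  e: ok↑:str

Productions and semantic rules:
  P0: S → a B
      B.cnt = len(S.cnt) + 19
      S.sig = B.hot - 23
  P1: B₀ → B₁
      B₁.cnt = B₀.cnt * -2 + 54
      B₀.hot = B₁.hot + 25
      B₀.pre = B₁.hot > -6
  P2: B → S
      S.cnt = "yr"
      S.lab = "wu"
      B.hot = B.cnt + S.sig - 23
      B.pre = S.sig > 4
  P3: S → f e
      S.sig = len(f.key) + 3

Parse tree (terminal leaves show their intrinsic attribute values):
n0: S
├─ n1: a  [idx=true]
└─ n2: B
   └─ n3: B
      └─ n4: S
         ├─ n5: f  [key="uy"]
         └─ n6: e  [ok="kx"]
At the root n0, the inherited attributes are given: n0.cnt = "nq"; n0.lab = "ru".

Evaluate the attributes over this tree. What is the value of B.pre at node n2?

false

1. n0.cnt = "nq"  [given at root]
2. n0.lab = "ru"  [given at root]
3. n1.idx = true  [terminal]
4. n2.cnt = 21  [len(S.cnt) + 19]
5. n3.cnt = 12  [B₀.cnt * -2 + 54]
6. n4.cnt = "yr"  ["yr"]
7. n4.lab = "wu"  ["wu"]
8. n5.key = "uy"  [terminal]
9. n6.ok = "kx"  [terminal]
10. n4.sig = 5  [len(f.key) + 3]
11. n3.hot = -6  [B.cnt + S.sig - 23]
12. n3.pre = true  [S.sig > 4]
13. n2.hot = 19  [B₁.hot + 25]
14. n2.pre = false  [B₁.hot > -6]
15. n0.sig = -4  [B.hot - 23]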